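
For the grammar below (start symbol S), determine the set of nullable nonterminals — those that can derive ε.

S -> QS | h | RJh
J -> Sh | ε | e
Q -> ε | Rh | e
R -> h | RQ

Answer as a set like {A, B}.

{J, Q}

Directly nullable (have an ε-rule): {J, Q}.
Not nullable: R, S — each has a terminal in every rule's right-hand side or depends on a non-nullable symbol.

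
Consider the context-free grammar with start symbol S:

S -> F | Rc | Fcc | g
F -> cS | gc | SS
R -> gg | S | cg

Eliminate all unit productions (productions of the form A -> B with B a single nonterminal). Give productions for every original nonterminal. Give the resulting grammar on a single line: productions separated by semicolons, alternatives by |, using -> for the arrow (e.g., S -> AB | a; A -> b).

S -> g | Rc | SS | cS | gc | Fcc; F -> SS | cS | gc; R -> g | Rc | SS | cS | cg | gc | gg | Fcc

Unit productions: R->S, S->F.
Unit pairs (A ⇒* B via units): (R,F), (R,S), (S,F).
S: inherits non-unit rules of {F, S} → Fcc | Rc | SS | cS | g | gc.
F: inherits non-unit rules of {F} → SS | cS | gc.
R: inherits non-unit rules of {F, R, S} → Fcc | Rc | SS | cS | cg | g | gc | gg.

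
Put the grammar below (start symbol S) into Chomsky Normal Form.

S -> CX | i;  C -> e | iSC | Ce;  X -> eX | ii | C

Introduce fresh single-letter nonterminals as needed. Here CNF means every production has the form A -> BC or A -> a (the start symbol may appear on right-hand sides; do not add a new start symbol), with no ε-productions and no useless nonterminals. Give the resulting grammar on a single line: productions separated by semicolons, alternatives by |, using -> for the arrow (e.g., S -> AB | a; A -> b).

No ε-productions.
After unit-elimination: S -> i | CX; C -> e | Ce | iSC; X -> e | Ce | eX | ii | iSC.
TERM: introduce A -> e, B -> i and substitute in every rule of length ≥2.
BIN: C -> BSC becomes C -> BD, D -> SC; X -> BSC becomes X -> BE, E -> SC.

S -> i | CX; A -> e; B -> i; C -> e | BD | CA; D -> SC; E -> SC; X -> e | AX | BB | BE | CA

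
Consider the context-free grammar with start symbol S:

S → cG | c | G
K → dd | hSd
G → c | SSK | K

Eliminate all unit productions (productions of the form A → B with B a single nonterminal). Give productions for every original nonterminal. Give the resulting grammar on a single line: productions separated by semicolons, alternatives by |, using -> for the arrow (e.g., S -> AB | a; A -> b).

Unit productions: G->K, S->G.
Unit pairs (A ⇒* B via units): (G,K), (S,G), (S,K).
S: inherits non-unit rules of {G, K, S} → SSK | c | cG | dd | hSd.
G: inherits non-unit rules of {G, K} → SSK | c | dd | hSd.
K: inherits non-unit rules of {K} → dd | hSd.

S -> c | cG | dd | SSK | hSd; G -> c | dd | SSK | hSd; K -> dd | hSd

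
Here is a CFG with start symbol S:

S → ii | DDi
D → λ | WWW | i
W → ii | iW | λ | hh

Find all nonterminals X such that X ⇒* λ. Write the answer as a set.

Directly nullable (have an ε-rule): {D, W}.
Not nullable: S — each has a terminal in every rule's right-hand side or depends on a non-nullable symbol.

{D, W}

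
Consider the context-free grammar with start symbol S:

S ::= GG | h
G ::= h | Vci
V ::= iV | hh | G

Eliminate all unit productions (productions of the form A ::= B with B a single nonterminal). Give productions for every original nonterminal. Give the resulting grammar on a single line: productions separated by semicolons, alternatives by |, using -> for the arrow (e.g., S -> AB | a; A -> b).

Unit productions: V->G.
Unit pairs (A ⇒* B via units): (V,G).
S: inherits non-unit rules of {S} → GG | h.
G: inherits non-unit rules of {G} → Vci | h.
V: inherits non-unit rules of {G, V} → Vci | h | hh | iV.

S -> h | GG; G -> h | Vci; V -> h | hh | iV | Vci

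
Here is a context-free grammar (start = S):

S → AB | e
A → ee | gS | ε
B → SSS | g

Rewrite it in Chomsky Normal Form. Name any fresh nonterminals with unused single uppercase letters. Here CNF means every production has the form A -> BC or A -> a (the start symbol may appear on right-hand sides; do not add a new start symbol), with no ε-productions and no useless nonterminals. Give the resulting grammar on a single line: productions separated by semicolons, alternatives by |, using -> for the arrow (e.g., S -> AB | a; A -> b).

S -> e | g | AB | SF; A -> CC | DS; B -> g | SE; C -> e; D -> g; E -> SS; F -> SS

Nullable: {A}; after ε-elimination: S -> B | e | AB; A -> ee | gS; B -> g | SSS.
After unit-elimination: S -> e | g | AB | SSS; A -> ee | gS; B -> g | SSS.
TERM: introduce C -> e, D -> g and substitute in every rule of length ≥2.
BIN: B -> SSS becomes B -> SE, E -> SS; S -> SSS becomes S -> SF, F -> SS.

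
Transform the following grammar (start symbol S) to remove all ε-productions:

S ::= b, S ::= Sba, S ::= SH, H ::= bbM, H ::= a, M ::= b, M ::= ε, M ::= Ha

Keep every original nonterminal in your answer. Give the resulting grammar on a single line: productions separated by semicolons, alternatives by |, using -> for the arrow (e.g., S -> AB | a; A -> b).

S -> b | SH | Sba; H -> a | bb | bbM; M -> b | Ha

Nullable set: {M}.
H -> bbM: M nullable, giving bb | bbM.
Drop M -> ε.
Unchanged (no nullable symbols): S -> SH; S -> Sba; S -> b; H -> a; M -> Ha; M -> b.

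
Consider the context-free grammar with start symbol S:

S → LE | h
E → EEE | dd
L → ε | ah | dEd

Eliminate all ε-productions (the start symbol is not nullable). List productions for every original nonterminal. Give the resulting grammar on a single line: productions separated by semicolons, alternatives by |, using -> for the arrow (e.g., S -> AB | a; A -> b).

S -> E | h | LE; E -> dd | EEE; L -> ah | dEd

Nullable set: {L}.
S -> LE: L nullable, giving E | LE.
Drop L -> ε.
Unchanged (no nullable symbols): S -> h; E -> EEE; E -> dd; L -> ah; L -> dEd.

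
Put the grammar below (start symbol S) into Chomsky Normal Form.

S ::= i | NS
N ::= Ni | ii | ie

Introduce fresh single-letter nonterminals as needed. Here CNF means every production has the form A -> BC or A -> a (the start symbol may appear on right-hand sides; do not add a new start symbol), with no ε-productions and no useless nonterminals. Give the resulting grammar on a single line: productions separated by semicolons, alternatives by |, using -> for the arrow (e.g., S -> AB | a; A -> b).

No ε-productions.
No unit productions to eliminate.
TERM: introduce B -> e, A -> i and substitute in every rule of length ≥2.

S -> i | NS; A -> i; B -> e; N -> AA | AB | NA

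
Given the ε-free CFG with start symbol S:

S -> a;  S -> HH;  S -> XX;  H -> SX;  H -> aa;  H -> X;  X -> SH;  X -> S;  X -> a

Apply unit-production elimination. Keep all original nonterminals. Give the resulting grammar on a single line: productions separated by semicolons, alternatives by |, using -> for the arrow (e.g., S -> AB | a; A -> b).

S -> a | HH | XX; H -> a | HH | SH | SX | XX | aa; X -> a | HH | SH | XX

Unit productions: H->X, X->S.
Unit pairs (A ⇒* B via units): (H,S), (H,X), (X,S).
S: inherits non-unit rules of {S} → HH | XX | a.
H: inherits non-unit rules of {H, S, X} → HH | SH | SX | XX | a | aa.
X: inherits non-unit rules of {S, X} → HH | SH | XX | a.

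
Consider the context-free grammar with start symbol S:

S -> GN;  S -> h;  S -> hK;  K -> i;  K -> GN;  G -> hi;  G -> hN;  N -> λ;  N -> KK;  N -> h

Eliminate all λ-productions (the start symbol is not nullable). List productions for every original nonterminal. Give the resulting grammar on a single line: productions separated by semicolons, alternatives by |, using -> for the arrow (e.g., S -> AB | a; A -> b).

S -> G | h | GN | hK; G -> h | hN | hi; K -> G | i | GN; N -> h | KK

Nullable set: {N}.
S -> GN: N nullable, giving G | GN.
G -> hN: N nullable, giving h | hN.
K -> GN: N nullable, giving G | GN.
Drop N -> λ.
Unchanged (no nullable symbols): S -> h; S -> hK; G -> hi; K -> i; N -> KK; N -> h.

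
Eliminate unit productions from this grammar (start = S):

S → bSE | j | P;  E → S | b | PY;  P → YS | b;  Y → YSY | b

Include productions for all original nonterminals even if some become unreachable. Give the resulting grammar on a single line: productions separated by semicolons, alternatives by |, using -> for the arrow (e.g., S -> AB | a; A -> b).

Unit productions: E->S, S->P.
Unit pairs (A ⇒* B via units): (E,P), (E,S), (S,P).
S: inherits non-unit rules of {P, S} → YS | b | bSE | j.
E: inherits non-unit rules of {E, P, S} → PY | YS | b | bSE | j.
P: inherits non-unit rules of {P} → YS | b.
Y: inherits non-unit rules of {Y} → YSY | b.

S -> b | j | YS | bSE; E -> b | j | PY | YS | bSE; P -> b | YS; Y -> b | YSY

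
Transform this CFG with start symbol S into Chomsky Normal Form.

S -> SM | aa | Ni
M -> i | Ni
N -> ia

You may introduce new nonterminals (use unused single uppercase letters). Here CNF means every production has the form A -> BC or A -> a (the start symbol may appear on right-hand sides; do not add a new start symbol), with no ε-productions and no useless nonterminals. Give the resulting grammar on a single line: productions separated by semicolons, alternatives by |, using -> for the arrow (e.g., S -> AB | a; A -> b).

S -> BB | NA | SM; A -> i; B -> a; M -> i | NA; N -> AB

No ε-productions.
No unit productions to eliminate.
TERM: introduce B -> a, A -> i and substitute in every rule of length ≥2.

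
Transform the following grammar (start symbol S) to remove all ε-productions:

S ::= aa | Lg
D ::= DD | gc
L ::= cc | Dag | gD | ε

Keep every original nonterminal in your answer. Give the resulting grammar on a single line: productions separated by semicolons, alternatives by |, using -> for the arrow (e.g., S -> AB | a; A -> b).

Nullable set: {L}.
S -> Lg: L nullable, giving Lg | g.
Drop L -> ε.
Unchanged (no nullable symbols): S -> aa; D -> DD; D -> gc; L -> Dag; L -> cc; L -> gD.

S -> g | Lg | aa; D -> DD | gc; L -> cc | gD | Dag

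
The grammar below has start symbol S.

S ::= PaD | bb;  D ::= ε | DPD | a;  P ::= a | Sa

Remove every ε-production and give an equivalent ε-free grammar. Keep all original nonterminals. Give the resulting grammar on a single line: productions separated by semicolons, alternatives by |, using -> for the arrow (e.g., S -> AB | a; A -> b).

Nullable set: {D}.
S -> PaD: D nullable, giving Pa | PaD.
Drop D -> ε.
D -> DPD: D, D nullable, giving DP | DPD | P | PD.
Unchanged (no nullable symbols): S -> bb; D -> a; P -> Sa; P -> a.

S -> Pa | bb | PaD; D -> P | a | DP | PD | DPD; P -> a | Sa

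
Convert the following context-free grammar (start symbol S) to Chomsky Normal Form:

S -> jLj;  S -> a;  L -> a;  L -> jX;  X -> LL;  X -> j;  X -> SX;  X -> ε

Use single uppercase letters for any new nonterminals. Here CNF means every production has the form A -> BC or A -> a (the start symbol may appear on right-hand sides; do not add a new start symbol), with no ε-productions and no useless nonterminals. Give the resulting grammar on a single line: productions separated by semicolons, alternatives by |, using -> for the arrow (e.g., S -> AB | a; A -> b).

Nullable: {X}; after ε-elimination: S -> a | jLj; L -> a | j | jX; X -> S | j | LL | SX.
After unit-elimination: S -> a | jLj; L -> a | j | jX; X -> a | j | LL | SX | jLj.
TERM: introduce A -> j and substitute in every rule of length ≥2.
BIN: S -> ALA becomes S -> AB, B -> LA; X -> ALA becomes X -> AC, C -> LA.

S -> a | AB; A -> j; B -> LA; C -> LA; L -> a | j | AX; X -> a | j | AC | LL | SX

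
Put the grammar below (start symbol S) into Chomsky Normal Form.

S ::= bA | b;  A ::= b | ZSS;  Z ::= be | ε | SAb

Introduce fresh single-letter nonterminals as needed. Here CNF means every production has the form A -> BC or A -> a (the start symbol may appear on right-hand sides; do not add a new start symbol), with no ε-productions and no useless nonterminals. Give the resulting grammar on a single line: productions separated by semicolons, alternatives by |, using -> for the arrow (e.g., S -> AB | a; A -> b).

S -> b | BA; A -> b | SS | ZD; B -> b; C -> e; D -> SS; E -> AB; Z -> BC | SE

Nullable: {Z}; after ε-elimination: S -> b | bA; A -> b | SS | ZSS; Z -> be | SAb.
No unit productions to eliminate.
TERM: introduce B -> b, C -> e and substitute in every rule of length ≥2.
BIN: A -> ZSS becomes A -> ZD, D -> SS; Z -> SAB becomes Z -> SE, E -> AB.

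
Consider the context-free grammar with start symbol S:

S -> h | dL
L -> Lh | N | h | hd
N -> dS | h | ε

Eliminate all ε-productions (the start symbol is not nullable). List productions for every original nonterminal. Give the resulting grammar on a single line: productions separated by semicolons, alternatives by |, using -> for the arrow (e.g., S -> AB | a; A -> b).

S -> d | h | dL; L -> N | h | Lh | hd; N -> h | dS

Nullable set: {L, N}.
S -> dL: L nullable, giving d | dL.
L -> Lh: L nullable, giving Lh | h.
L -> N: N nullable, giving N.
Drop N -> ε.
Unchanged (no nullable symbols): S -> h; L -> h; L -> hd; N -> dS; N -> h.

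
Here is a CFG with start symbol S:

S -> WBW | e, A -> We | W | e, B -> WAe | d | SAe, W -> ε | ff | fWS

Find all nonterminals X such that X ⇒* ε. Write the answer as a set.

Directly nullable (have an ε-rule): {W}.
A is nullable via A -> W (every symbol on the right is already known nullable).
Not nullable: B, S — each has a terminal in every rule's right-hand side or depends on a non-nullable symbol.

{A, W}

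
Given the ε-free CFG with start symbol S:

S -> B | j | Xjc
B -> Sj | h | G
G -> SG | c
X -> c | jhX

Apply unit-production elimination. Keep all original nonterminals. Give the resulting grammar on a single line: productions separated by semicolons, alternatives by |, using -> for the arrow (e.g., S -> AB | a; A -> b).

Unit productions: B->G, S->B.
Unit pairs (A ⇒* B via units): (B,G), (S,B), (S,G).
S: inherits non-unit rules of {B, G, S} → SG | Sj | Xjc | c | h | j.
B: inherits non-unit rules of {B, G} → SG | Sj | c | h.
G: inherits non-unit rules of {G} → SG | c.
X: inherits non-unit rules of {X} → c | jhX.

S -> c | h | j | SG | Sj | Xjc; B -> c | h | SG | Sj; G -> c | SG; X -> c | jhX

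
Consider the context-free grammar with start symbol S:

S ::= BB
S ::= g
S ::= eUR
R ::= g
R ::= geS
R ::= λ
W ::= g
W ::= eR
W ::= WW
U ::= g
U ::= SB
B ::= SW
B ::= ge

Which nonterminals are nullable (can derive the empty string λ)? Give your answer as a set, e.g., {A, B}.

{R}

Directly nullable (have an ε-rule): {R}.
Not nullable: B, S, U, W — each has a terminal in every rule's right-hand side or depends on a non-nullable symbol.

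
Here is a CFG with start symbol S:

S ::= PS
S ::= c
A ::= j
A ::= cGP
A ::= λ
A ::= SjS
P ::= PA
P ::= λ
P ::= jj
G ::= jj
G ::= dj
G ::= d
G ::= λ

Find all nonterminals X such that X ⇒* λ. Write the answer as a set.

{A, G, P}

Directly nullable (have an ε-rule): {A, G, P}.
Not nullable: S — each has a terminal in every rule's right-hand side or depends on a non-nullable symbol.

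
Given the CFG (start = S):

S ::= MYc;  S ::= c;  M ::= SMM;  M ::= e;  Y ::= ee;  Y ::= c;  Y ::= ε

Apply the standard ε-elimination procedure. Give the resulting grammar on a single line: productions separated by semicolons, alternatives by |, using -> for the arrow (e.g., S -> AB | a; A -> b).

S -> c | Mc | MYc; M -> e | SMM; Y -> c | ee

Nullable set: {Y}.
S -> MYc: Y nullable, giving MYc | Mc.
Drop Y -> ε.
Unchanged (no nullable symbols): S -> c; M -> SMM; M -> e; Y -> c; Y -> ee.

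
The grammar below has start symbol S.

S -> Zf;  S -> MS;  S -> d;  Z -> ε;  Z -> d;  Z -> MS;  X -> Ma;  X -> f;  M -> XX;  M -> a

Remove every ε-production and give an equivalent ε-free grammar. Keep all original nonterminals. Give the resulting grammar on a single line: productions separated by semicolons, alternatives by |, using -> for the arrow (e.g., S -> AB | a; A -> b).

S -> d | f | MS | Zf; M -> a | XX; X -> f | Ma; Z -> d | MS

Nullable set: {Z}.
S -> Zf: Z nullable, giving Zf | f.
Drop Z -> ε.
Unchanged (no nullable symbols): S -> MS; S -> d; M -> XX; M -> a; X -> Ma; X -> f; Z -> MS; Z -> d.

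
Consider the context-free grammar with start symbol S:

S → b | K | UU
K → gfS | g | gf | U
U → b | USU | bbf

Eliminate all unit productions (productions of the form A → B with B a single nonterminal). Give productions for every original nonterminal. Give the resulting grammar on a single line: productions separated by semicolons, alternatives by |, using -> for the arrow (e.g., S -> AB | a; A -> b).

Unit productions: K->U, S->K.
Unit pairs (A ⇒* B via units): (K,U), (S,K), (S,U).
S: inherits non-unit rules of {K, S, U} → USU | UU | b | bbf | g | gf | gfS.
K: inherits non-unit rules of {K, U} → USU | b | bbf | g | gf | gfS.
U: inherits non-unit rules of {U} → USU | b | bbf.

S -> b | g | UU | gf | USU | bbf | gfS; K -> b | g | gf | USU | bbf | gfS; U -> b | USU | bbf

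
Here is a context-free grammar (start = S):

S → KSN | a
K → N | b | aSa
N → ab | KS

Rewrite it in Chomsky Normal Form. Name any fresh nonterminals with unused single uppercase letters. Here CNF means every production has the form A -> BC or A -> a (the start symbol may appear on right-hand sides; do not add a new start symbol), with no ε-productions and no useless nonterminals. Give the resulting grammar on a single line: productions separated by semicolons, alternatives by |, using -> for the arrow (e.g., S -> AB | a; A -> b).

S -> a | KD; A -> a; B -> b; C -> SA; D -> SN; K -> b | AB | AC | KS; N -> AB | KS

No ε-productions.
After unit-elimination: S -> a | KSN; K -> b | KS | ab | aSa; N -> KS | ab.
TERM: introduce A -> a, B -> b and substitute in every rule of length ≥2.
BIN: K -> ASA becomes K -> AC, C -> SA; S -> KSN becomes S -> KD, D -> SN.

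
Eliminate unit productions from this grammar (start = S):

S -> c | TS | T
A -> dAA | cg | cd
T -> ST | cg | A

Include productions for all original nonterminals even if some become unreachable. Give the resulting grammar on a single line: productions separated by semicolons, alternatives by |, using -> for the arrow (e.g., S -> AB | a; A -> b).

S -> c | ST | TS | cd | cg | dAA; A -> cd | cg | dAA; T -> ST | cd | cg | dAA

Unit productions: S->T, T->A.
Unit pairs (A ⇒* B via units): (S,A), (S,T), (T,A).
S: inherits non-unit rules of {A, S, T} → ST | TS | c | cd | cg | dAA.
A: inherits non-unit rules of {A} → cd | cg | dAA.
T: inherits non-unit rules of {A, T} → ST | cd | cg | dAA.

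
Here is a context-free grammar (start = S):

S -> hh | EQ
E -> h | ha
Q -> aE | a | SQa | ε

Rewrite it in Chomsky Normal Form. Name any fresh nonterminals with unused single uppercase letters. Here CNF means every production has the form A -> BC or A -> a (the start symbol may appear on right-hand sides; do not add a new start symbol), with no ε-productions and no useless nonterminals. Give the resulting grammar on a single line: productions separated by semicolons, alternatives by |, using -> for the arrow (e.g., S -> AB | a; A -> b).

Nullable: {Q}; after ε-elimination: S -> E | EQ | hh; E -> h | ha; Q -> a | Sa | aE | SQa.
After unit-elimination: S -> h | EQ | ha | hh; E -> h | ha; Q -> a | Sa | aE | SQa.
TERM: introduce B -> a, A -> h and substitute in every rule of length ≥2.
BIN: Q -> SQB becomes Q -> SC, C -> QB.

S -> h | AA | AB | EQ; A -> h; B -> a; C -> QB; E -> h | AB; Q -> a | BE | SB | SC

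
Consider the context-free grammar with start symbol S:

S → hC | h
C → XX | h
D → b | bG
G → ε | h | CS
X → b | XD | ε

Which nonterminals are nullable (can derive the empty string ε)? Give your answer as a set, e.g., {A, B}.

Directly nullable (have an ε-rule): {G, X}.
C is nullable via C -> XX (every symbol on the right is already known nullable).
Not nullable: D, S — each has a terminal in every rule's right-hand side or depends on a non-nullable symbol.

{C, G, X}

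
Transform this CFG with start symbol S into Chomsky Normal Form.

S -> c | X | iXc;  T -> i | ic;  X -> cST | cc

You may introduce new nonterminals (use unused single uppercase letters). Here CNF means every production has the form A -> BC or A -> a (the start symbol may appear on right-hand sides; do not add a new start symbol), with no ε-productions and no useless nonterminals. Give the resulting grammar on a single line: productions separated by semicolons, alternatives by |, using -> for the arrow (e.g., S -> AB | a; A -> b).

S -> c | AA | AC | BD; A -> c; B -> i; C -> ST; D -> XA; E -> ST; T -> i | BA; X -> AA | AE

No ε-productions.
After unit-elimination: S -> c | cc | cST | iXc; T -> i | ic; X -> cc | cST.
TERM: introduce A -> c, B -> i and substitute in every rule of length ≥2.
BIN: S -> AST becomes S -> AC, C -> ST; S -> BXA becomes S -> BD, D -> XA; X -> AST becomes X -> AE, E -> ST.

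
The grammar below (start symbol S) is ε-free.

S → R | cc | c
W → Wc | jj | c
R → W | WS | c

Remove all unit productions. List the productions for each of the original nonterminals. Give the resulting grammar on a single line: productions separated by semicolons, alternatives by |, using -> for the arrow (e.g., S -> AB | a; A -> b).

Unit productions: R->W, S->R.
Unit pairs (A ⇒* B via units): (R,W), (S,R), (S,W).
S: inherits non-unit rules of {R, S, W} → WS | Wc | c | cc | jj.
R: inherits non-unit rules of {R, W} → WS | Wc | c | jj.
W: inherits non-unit rules of {W} → Wc | c | jj.

S -> c | WS | Wc | cc | jj; R -> c | WS | Wc | jj; W -> c | Wc | jj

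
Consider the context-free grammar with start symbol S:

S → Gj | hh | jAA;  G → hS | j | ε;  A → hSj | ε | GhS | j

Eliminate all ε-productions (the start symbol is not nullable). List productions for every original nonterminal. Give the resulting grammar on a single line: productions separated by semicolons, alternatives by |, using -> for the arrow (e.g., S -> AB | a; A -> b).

S -> j | Gj | hh | jA | jAA; A -> j | hS | GhS | hSj; G -> j | hS

Nullable set: {A, G}.
S -> Gj: G nullable, giving Gj | j.
S -> jAA: A, A nullable, giving j | jA | jAA.
Drop A -> ε.
A -> GhS: G nullable, giving GhS | hS.
Drop G -> ε.
Unchanged (no nullable symbols): S -> hh; A -> hSj; A -> j; G -> hS; G -> j.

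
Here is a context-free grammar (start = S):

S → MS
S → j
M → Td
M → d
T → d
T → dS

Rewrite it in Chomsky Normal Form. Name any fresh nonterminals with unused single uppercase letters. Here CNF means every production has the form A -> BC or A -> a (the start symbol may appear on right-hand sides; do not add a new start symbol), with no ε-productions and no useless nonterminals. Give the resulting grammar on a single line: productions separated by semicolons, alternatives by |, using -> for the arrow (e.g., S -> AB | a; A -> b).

No ε-productions.
No unit productions to eliminate.
TERM: introduce A -> d and substitute in every rule of length ≥2.

S -> j | MS; A -> d; M -> d | TA; T -> d | AS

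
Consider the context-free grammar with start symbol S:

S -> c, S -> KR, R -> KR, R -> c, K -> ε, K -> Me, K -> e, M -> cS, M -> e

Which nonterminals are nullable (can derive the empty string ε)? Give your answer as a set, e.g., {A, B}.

{K}

Directly nullable (have an ε-rule): {K}.
Not nullable: M, R, S — each has a terminal in every rule's right-hand side or depends on a non-nullable symbol.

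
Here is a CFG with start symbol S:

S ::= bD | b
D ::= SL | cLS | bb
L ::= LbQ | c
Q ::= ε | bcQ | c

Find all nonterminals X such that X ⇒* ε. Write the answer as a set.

Directly nullable (have an ε-rule): {Q}.
Not nullable: D, L, S — each has a terminal in every rule's right-hand side or depends on a non-nullable symbol.

{Q}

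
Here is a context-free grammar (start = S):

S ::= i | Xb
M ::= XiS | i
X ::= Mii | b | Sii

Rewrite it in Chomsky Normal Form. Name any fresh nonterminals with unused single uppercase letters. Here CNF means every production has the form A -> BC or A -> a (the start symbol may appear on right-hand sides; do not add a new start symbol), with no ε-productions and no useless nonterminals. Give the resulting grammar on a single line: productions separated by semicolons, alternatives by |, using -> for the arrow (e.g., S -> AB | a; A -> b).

S -> i | XB; A -> i; B -> b; C -> AS; D -> AA; E -> AA; M -> i | XC; X -> b | MD | SE

No ε-productions.
No unit productions to eliminate.
TERM: introduce B -> b, A -> i and substitute in every rule of length ≥2.
BIN: M -> XAS becomes M -> XC, C -> AS; X -> MAA becomes X -> MD, D -> AA; X -> SAA becomes X -> SE, E -> AA.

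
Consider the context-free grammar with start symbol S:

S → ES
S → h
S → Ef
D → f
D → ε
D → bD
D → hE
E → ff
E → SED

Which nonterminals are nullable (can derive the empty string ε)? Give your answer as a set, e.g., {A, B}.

{D}

Directly nullable (have an ε-rule): {D}.
Not nullable: E, S — each has a terminal in every rule's right-hand side or depends on a non-nullable symbol.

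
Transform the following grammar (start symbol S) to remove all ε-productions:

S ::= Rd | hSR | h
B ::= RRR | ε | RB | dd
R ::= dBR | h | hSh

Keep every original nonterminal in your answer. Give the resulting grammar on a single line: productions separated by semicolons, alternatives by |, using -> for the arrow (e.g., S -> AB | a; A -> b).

Nullable set: {B}.
Drop B -> ε.
B -> RB: B nullable, giving R | RB.
R -> dBR: B nullable, giving dBR | dR.
Unchanged (no nullable symbols): S -> Rd; S -> h; S -> hSR; B -> RRR; B -> dd; R -> h; R -> hSh.

S -> h | Rd | hSR; B -> R | RB | dd | RRR; R -> h | dR | dBR | hSh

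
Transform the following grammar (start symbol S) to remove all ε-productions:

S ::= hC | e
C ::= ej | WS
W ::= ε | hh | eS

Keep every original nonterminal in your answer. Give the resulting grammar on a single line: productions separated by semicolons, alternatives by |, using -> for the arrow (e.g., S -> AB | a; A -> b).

S -> e | hC; C -> S | WS | ej; W -> eS | hh

Nullable set: {W}.
C -> WS: W nullable, giving S | WS.
Drop W -> ε.
Unchanged (no nullable symbols): S -> e; S -> hC; C -> ej; W -> eS; W -> hh.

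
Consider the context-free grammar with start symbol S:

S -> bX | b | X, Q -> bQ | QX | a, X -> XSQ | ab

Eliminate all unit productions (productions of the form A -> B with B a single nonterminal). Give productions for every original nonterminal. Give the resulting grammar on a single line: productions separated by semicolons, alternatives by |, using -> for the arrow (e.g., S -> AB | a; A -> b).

Unit productions: S->X.
Unit pairs (A ⇒* B via units): (S,X).
S: inherits non-unit rules of {S, X} → XSQ | ab | b | bX.
Q: inherits non-unit rules of {Q} → QX | a | bQ.
X: inherits non-unit rules of {X} → XSQ | ab.

S -> b | ab | bX | XSQ; Q -> a | QX | bQ; X -> ab | XSQ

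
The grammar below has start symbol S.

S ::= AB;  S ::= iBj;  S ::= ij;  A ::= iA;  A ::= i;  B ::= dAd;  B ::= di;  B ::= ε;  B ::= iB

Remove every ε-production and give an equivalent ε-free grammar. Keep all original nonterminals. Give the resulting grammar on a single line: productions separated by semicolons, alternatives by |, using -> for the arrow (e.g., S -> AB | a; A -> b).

S -> A | AB | ij | iBj; A -> i | iA; B -> i | di | iB | dAd

Nullable set: {B}.
S -> AB: B nullable, giving A | AB.
S -> iBj: B nullable, giving iBj | ij.
Drop B -> ε.
B -> iB: B nullable, giving i | iB.
Unchanged (no nullable symbols): S -> ij; A -> i; A -> iA; B -> dAd; B -> di.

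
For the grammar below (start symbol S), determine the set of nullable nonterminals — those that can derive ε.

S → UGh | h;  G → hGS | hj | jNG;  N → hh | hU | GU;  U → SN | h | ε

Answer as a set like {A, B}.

Directly nullable (have an ε-rule): {U}.
Not nullable: G, N, S — each has a terminal in every rule's right-hand side or depends on a non-nullable symbol.

{U}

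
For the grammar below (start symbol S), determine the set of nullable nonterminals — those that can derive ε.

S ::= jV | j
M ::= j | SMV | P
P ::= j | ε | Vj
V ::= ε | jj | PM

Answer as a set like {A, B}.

{M, P, V}

Directly nullable (have an ε-rule): {P, V}.
M is nullable via M -> P (every symbol on the right is already known nullable).
Not nullable: S — each has a terminal in every rule's right-hand side or depends on a non-nullable symbol.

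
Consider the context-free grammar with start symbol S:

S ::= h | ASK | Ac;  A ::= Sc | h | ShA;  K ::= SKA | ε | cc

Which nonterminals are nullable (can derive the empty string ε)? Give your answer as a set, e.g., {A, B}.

{K}

Directly nullable (have an ε-rule): {K}.
Not nullable: A, S — each has a terminal in every rule's right-hand side or depends on a non-nullable symbol.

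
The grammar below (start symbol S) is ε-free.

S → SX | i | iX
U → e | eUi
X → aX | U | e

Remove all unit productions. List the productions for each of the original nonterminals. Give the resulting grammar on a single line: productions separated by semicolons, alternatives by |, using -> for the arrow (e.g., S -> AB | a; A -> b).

S -> i | SX | iX; U -> e | eUi; X -> e | aX | eUi

Unit productions: X->U.
Unit pairs (A ⇒* B via units): (X,U).
S: inherits non-unit rules of {S} → SX | i | iX.
U: inherits non-unit rules of {U} → e | eUi.
X: inherits non-unit rules of {U, X} → aX | e | eUi.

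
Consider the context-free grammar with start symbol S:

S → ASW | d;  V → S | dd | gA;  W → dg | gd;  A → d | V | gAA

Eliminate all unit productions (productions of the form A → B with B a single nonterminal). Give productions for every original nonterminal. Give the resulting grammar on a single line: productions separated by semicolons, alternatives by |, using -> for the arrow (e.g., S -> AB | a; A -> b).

Unit productions: A->V, V->S.
Unit pairs (A ⇒* B via units): (A,S), (A,V), (V,S).
S: inherits non-unit rules of {S} → ASW | d.
A: inherits non-unit rules of {A, S, V} → ASW | d | dd | gA | gAA.
V: inherits non-unit rules of {S, V} → ASW | d | dd | gA.
W: inherits non-unit rules of {W} → dg | gd.

S -> d | ASW; A -> d | dd | gA | ASW | gAA; V -> d | dd | gA | ASW; W -> dg | gd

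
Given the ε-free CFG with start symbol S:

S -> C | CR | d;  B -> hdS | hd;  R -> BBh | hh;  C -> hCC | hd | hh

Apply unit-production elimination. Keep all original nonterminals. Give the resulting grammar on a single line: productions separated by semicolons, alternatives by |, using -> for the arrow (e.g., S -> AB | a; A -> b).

Unit productions: S->C.
Unit pairs (A ⇒* B via units): (S,C).
S: inherits non-unit rules of {C, S} → CR | d | hCC | hd | hh.
B: inherits non-unit rules of {B} → hd | hdS.
C: inherits non-unit rules of {C} → hCC | hd | hh.
R: inherits non-unit rules of {R} → BBh | hh.

S -> d | CR | hd | hh | hCC; B -> hd | hdS; C -> hd | hh | hCC; R -> hh | BBh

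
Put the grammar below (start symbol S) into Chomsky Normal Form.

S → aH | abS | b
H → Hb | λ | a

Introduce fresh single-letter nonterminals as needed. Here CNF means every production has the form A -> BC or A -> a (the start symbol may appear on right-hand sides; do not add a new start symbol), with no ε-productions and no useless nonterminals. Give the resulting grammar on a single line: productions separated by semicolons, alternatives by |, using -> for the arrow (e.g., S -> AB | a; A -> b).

S -> a | b | BC | BH; A -> b; B -> a; C -> AS; H -> a | b | HA

Nullable: {H}; after ε-elimination: S -> a | b | aH | abS; H -> a | b | Hb.
No unit productions to eliminate.
TERM: introduce B -> a, A -> b and substitute in every rule of length ≥2.
BIN: S -> BAS becomes S -> BC, C -> AS.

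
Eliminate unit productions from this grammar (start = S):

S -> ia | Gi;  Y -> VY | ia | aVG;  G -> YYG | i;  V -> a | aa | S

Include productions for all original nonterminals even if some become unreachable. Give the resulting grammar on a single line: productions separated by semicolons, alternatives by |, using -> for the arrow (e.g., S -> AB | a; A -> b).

S -> Gi | ia; G -> i | YYG; V -> a | Gi | aa | ia; Y -> VY | ia | aVG

Unit productions: V->S.
Unit pairs (A ⇒* B via units): (V,S).
S: inherits non-unit rules of {S} → Gi | ia.
G: inherits non-unit rules of {G} → YYG | i.
V: inherits non-unit rules of {S, V} → Gi | a | aa | ia.
Y: inherits non-unit rules of {Y} → VY | aVG | ia.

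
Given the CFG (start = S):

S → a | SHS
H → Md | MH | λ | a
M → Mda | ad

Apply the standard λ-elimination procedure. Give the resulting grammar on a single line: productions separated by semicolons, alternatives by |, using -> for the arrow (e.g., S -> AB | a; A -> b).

S -> a | SS | SHS; H -> M | a | MH | Md; M -> ad | Mda

Nullable set: {H}.
S -> SHS: H nullable, giving SHS | SS.
Drop H -> λ.
H -> MH: H nullable, giving M | MH.
Unchanged (no nullable symbols): S -> a; H -> Md; H -> a; M -> Mda; M -> ad.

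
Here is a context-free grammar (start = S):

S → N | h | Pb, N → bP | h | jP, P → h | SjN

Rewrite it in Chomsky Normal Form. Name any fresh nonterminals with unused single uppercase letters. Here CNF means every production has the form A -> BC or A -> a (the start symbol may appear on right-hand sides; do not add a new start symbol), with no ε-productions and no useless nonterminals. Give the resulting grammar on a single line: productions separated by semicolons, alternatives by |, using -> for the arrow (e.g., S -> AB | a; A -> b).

No ε-productions.
After unit-elimination: S -> h | Pb | bP | jP; N -> h | bP | jP; P -> h | SjN.
TERM: introduce A -> b, B -> j and substitute in every rule of length ≥2.
BIN: P -> SBN becomes P -> SC, C -> BN.

S -> h | AP | BP | PA; A -> b; B -> j; C -> BN; N -> h | AP | BP; P -> h | SC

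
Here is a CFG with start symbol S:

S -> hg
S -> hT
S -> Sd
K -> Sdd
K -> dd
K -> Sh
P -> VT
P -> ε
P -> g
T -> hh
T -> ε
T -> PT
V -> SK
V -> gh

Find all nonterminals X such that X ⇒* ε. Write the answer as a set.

{P, T}

Directly nullable (have an ε-rule): {P, T}.
Not nullable: K, S, V — each has a terminal in every rule's right-hand side or depends on a non-nullable symbol.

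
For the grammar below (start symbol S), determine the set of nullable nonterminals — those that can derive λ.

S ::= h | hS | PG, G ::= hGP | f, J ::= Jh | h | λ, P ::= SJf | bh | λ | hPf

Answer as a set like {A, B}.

{J, P}

Directly nullable (have an ε-rule): {J, P}.
Not nullable: G, S — each has a terminal in every rule's right-hand side or depends on a non-nullable symbol.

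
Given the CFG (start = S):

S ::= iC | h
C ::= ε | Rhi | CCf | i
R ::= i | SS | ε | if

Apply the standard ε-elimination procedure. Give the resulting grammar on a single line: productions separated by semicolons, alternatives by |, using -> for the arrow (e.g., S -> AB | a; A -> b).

Nullable set: {C, R}.
S -> iC: C nullable, giving i | iC.
Drop C -> ε.
C -> CCf: C, C nullable, giving CCf | Cf | f.
C -> Rhi: R nullable, giving Rhi | hi.
Drop R -> ε.
Unchanged (no nullable symbols): S -> h; C -> i; R -> SS; R -> i; R -> if.

S -> h | i | iC; C -> f | i | Cf | hi | CCf | Rhi; R -> i | SS | if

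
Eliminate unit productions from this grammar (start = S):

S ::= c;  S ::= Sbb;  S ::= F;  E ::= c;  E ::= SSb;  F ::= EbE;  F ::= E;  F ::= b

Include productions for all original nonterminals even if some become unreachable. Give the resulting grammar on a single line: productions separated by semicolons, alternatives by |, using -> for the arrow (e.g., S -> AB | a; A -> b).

Unit productions: F->E, S->F.
Unit pairs (A ⇒* B via units): (F,E), (S,E), (S,F).
S: inherits non-unit rules of {E, F, S} → EbE | SSb | Sbb | b | c.
E: inherits non-unit rules of {E} → SSb | c.
F: inherits non-unit rules of {E, F} → EbE | SSb | b | c.

S -> b | c | EbE | SSb | Sbb; E -> c | SSb; F -> b | c | EbE | SSb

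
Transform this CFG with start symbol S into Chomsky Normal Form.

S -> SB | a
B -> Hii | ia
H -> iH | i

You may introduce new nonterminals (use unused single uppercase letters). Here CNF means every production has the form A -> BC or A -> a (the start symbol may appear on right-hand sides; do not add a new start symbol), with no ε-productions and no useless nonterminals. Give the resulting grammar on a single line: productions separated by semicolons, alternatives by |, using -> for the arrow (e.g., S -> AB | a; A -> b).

S -> a | SB; A -> i; B -> AC | HD; C -> a; D -> AA; H -> i | AH

No ε-productions.
No unit productions to eliminate.
TERM: introduce C -> a, A -> i and substitute in every rule of length ≥2.
BIN: B -> HAA becomes B -> HD, D -> AA.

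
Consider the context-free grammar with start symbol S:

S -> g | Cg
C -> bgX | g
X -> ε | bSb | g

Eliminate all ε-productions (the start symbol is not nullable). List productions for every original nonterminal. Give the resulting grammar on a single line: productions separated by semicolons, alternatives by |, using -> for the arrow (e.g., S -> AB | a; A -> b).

S -> g | Cg; C -> g | bg | bgX; X -> g | bSb

Nullable set: {X}.
C -> bgX: X nullable, giving bg | bgX.
Drop X -> ε.
Unchanged (no nullable symbols): S -> Cg; S -> g; C -> g; X -> bSb; X -> g.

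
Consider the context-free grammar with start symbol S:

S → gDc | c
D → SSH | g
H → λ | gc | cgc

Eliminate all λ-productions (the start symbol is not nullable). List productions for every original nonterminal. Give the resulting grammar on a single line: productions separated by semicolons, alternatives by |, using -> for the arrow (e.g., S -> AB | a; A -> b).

S -> c | gDc; D -> g | SS | SSH; H -> gc | cgc

Nullable set: {H}.
D -> SSH: H nullable, giving SS | SSH.
Drop H -> λ.
Unchanged (no nullable symbols): S -> c; S -> gDc; D -> g; H -> cgc; H -> gc.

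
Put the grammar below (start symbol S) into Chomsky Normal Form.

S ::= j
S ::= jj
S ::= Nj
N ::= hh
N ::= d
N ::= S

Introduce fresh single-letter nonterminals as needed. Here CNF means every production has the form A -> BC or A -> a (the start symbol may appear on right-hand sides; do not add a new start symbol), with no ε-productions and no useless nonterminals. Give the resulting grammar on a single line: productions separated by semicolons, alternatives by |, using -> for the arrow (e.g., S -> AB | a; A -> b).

No ε-productions.
After unit-elimination: S -> j | Nj | jj; N -> d | j | Nj | hh | jj.
TERM: introduce B -> h, A -> j and substitute in every rule of length ≥2.

S -> j | AA | NA; A -> j; B -> h; N -> d | j | AA | BB | NA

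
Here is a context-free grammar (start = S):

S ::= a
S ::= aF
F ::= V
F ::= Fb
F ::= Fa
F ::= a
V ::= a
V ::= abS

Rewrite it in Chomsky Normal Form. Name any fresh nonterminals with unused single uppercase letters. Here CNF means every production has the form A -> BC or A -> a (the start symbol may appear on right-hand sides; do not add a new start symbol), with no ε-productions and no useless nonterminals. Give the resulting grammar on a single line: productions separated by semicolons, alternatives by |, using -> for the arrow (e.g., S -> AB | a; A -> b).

S -> a | AF; A -> a; B -> b; C -> BS; F -> a | AC | FA | FB

No ε-productions.
After unit-elimination: S -> a | aF; F -> a | Fa | Fb | abS; V -> a | abS.
TERM: introduce A -> a, B -> b and substitute in every rule of length ≥2.
BIN: F -> ABS becomes F -> AC, C -> BS; V -> ABS becomes V -> AD, D -> BS.
Drop unreachable/unproductive: V.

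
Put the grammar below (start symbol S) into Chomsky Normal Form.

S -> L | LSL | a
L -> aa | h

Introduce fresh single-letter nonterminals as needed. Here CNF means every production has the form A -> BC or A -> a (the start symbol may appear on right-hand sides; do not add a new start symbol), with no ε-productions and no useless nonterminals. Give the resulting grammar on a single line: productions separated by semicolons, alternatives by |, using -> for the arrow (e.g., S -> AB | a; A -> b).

S -> a | h | AA | LB; A -> a; B -> SL; L -> h | AA

No ε-productions.
After unit-elimination: S -> a | h | aa | LSL; L -> h | aa.
TERM: introduce A -> a and substitute in every rule of length ≥2.
BIN: S -> LSL becomes S -> LB, B -> SL.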